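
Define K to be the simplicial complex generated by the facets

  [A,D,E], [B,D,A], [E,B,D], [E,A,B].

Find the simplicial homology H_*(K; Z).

Fix the vertex order A < B < D < E and write every simplex with vertices in increasing order. Then dim K = 2 and the simplices of K are:

  0-simplices (4): A, B, D, E
  1-simplices (6): AB, AD, AE, BD, BE, DE
  2-simplices (4): ABD, ABE, ADE, BDE

giving chain groups C_0 ≅ Z^4, C_1 ≅ Z^6, C_2 ≅ Z^4.

Boundary ∂_1: C_1 → C_0 sends each edge [p,q] (with p < q) to q − p. For instance
  ∂AE = E − A.
This gives a 4×6 integer matrix of rank 3; reducing to Smith normal form yields diagonal entries (1,1,1).

∂_2: C_2 → C_1 sends each 2-simplex [p,q,r] to [q,r] − [p,r] + [p,q]. For instance
  ∂ABD = BD − AD + AB,
  ∂BDE = DE − BE + BD.
As a 6×4 matrix over Z this has rank 3, with invariant factors (1,1,1).

Reading off H_k = ker ∂_k / im ∂_{k+1}:

  H_0: rank C_0 − rank ∂_1 = 4 − 3 = 1, and the invariant factors of ∂_1 are all 1, so H_0 ≅ Z.
  H_1: rank ker ∂_1 − rank ∂_2 = (6 − 3) − 3 = 0, and the invariant factors of ∂_2 are all 1, so H_1 ≅ 0.
  H_2: rank ker ∂_2 − rank ∂_3 = (4 − 3) − 0 = 1, and there is no ∂_3, so H_2 ≅ Z.

H_0 = Z,  H_1 = 0,  H_2 = Z.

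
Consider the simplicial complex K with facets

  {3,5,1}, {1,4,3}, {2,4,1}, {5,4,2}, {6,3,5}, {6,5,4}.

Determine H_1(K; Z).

Take the total order 1 < 2 < 3 < 4 < 5 < 6 on the vertex set. Then K (dimension 2) consists of the simplices:

  0-simplices (6): [1], [2], [3], [4], [5], [6]
  1-simplices (12): [1,2], [1,3], [1,4], [1,5], [2,4], [2,5], [3,4], [3,5], [3,6], [4,5], [4,6], [5,6]
  2-simplices (6): [1,2,4], [1,3,4], [1,3,5], [2,4,5], [3,5,6], [4,5,6]

Hence C_0 ≅ Z^6, C_1 ≅ Z^12, C_2 ≅ Z^6.

∂_1: C_1 → C_0 is given by ∂[p,q] = [q] − [p]. For instance
  ∂[1,2] = [2] − [1].
The resulting 6×12 matrix has rank 5, and its Smith normal form has invariant factors (1,1,1,1,1).

Boundary ∂_2: C_2 → C_1 sends each 2-simplex [p,q,r] to [q,r] − [p,r] + [p,q]. For instance
  ∂[3,5,6] = [5,6] − [3,6] + [3,5],
  ∂[2,4,5] = [4,5] − [2,5] + [2,4].
The resulting 12×6 matrix has rank 6, and its Smith normal form has invariant factors (1,1,1,1,1,1).

Reading off H_k = ker ∂_k / im ∂_{k+1}:

  H_1: rank ker ∂_1 − rank ∂_2 = (12 − 5) − 6 = 1, and the invariant factors of ∂_2 are all 1, so H_1 ≅ Z.

H_1 ≅ Z.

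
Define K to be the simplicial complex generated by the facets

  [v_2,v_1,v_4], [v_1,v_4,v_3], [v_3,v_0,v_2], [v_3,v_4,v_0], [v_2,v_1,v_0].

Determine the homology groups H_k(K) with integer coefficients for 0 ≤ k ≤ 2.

H_0 = Z,  H_1 = Z,  H_2 = 0.

We work with the vertex ordering v_0 < v_1 < v_2 < v_3 < v_4. The simplices of K, each written with vertices in increasing order, are:

  0-simplices (5): [v_0], [v_1], [v_2], [v_3], [v_4]
  1-simplices (10): [v_0,v_1], [v_0,v_2], [v_0,v_3], [v_0,v_4], [v_1,v_2], [v_1,v_3], [v_1,v_4], [v_2,v_3], [v_2,v_4], [v_3,v_4]
  2-simplices (5): [v_0,v_1,v_2], [v_0,v_2,v_3], [v_0,v_3,v_4], [v_1,v_2,v_4], [v_1,v_3,v_4]

Hence C_0 ≅ Z^5, C_1 ≅ Z^10, C_2 ≅ Z^5.

The boundary map ∂_1: C_1 → C_0 sends each edge [p,q] (with p < q) to q − p. For instance
  ∂[v_1,v_2] = [v_2] − [v_1].
This gives a 5×10 integer matrix of rank 4; reducing to Smith normal form yields diagonal entries (1,1,1,1).

The boundary map ∂_2: C_2 → C_1 sends each 2-simplex [p,q,r] to [q,r] − [p,r] + [p,q]. For instance
  ∂[v_1,v_3,v_4] = [v_3,v_4] − [v_1,v_4] + [v_1,v_3],
  ∂[v_0,v_3,v_4] = [v_3,v_4] − [v_0,v_4] + [v_0,v_3].
The resulting 10×5 matrix has rank 5, and its Smith normal form has invariant factors (1,1,1,1,1).

From H_k ≅ ker(∂_k) / im(∂_{k+1}) we obtain:

  H_0: rank C_0 − rank ∂_1 = 5 − 4 = 1, and the invariant factors of ∂_1 are all 1, so H_0 ≅ Z.
  H_1: rank ker ∂_1 − rank ∂_2 = (10 − 4) − 5 = 1, and the invariant factors of ∂_2 are all 1, so H_1 ≅ Z.
  H_2: rank ker ∂_2 − rank ∂_3 = (5 − 5) − 0 = 0, and there is no ∂_3, so H_2 ≅ 0.

(K is a triangulation of the Möbius band.)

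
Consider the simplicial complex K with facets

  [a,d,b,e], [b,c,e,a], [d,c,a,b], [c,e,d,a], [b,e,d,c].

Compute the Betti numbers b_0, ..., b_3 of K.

Take the total order a < b < c < d < e on the vertex set. Then K (dimension 3) consists of the simplices:

  0-simplices (5): a, b, c, d, e
  1-simplices (10): ab, ac, ad, ae, bc, bd, be, cd, ce, de
  2-simplices (10): abc, abd, abe, acd, ace, ade, bcd, bce, bde, cde
  3-simplices (5): abcd, abce, abde, acde, bcde

giving chain groups C_0 ≅ Z^5, C_1 ≅ Z^10, C_2 ≅ Z^10, C_3 ≅ Z^5.

The boundary map ∂_1: C_1 → C_0 is given by ∂[p,q] = [q] − [p]. For instance
  ∂be = e − b.
The 5×10 boundary matrix has rank 4 and Smith normal form diag(1,1,1,1).

Boundary ∂_2: C_2 → C_1 sends each 2-simplex [p,q,r] to [q,r] − [p,r] + [p,q]. For instance
  ∂bde = de − be + bd,
  ∂bce = ce − be + bc.
The 10×10 boundary matrix has rank 6 and Smith normal form diag(1,1,1,1,1,1).

The boundary map ∂_3: C_3 → C_2 sends each 3-simplex σ to the alternating sum Σ_i (−1)^i (σ with its i-th vertex removed). For instance
  ∂abce = bce − ace + abe − abc,
  ∂abcd = bcd − acd + abd − abc.
As a 10×5 matrix over Z this has rank 4, with invariant factors (1,1,1,1).

From H_k ≅ ker(∂_k) / im(∂_{k+1}) we obtain:

  H_0: rank C_0 − rank ∂_1 = 5 − 4 = 1, and the invariant factors of ∂_1 are all 1, so H_0 = Z.
  H_1: rank ker ∂_1 − rank ∂_2 = (10 − 4) − 6 = 0, and the invariant factors of ∂_2 are all 1, so H_1 = 0.
  H_2: rank ker ∂_2 − rank ∂_3 = (10 − 6) − 4 = 0, and the invariant factors of ∂_3 are all 1, so H_2 = 0.
  H_3: rank ker ∂_3 − rank ∂_4 = (5 − 4) − 0 = 1, and there is no ∂_4, so H_3 = Z.

(K is a triangulation of the 3-sphere S^3.)

Hence the Betti numbers are b_0 = 1, b_1 = 0, b_2 = 0, b_3 = 1.

b_0 = 1, b_1 = 0, b_2 = 0, b_3 = 1.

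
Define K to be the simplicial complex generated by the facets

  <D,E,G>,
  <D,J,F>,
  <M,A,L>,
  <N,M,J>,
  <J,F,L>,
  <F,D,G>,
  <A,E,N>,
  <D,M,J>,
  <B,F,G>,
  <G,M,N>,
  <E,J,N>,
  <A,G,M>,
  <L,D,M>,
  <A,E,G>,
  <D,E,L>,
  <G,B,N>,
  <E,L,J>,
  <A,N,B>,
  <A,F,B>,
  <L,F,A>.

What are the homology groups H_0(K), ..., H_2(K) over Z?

H_0 ≅ Z,  H_1 ≅ Z ⊕ Z/2,  H_2 = 0.

Take the total order A < B < D < E < F < G < J < L < M < N on the vertex set. Then K (dimension 2) consists of the simplices:

  0-simplices (10): A, B, D, E, F, G, J, L, M, N
  1-simplices (30): AB, AE, AF, AG, AL, AM, AN, BF, BG, BN, DE, DF, DG, DJ, DL, DM, EG, EJ, EL, EN, FG, FJ, FL, GM, GN, JL, JM, JN, LM, MN
  2-simplices (20): ABF, ABN, AEG, AEN, AFL, AGM, ALM, BFG, BGN, DEG, DEL, DFG, DFJ, DJM, DLM, EJL, EJN, FJL, GMN, JMN

Hence C_0 ≅ Z^10, C_1 ≅ Z^30, C_2 ≅ Z^20.

∂_1: C_1 → C_0 maps an edge to its endpoints' difference, ∂[p,q] = q − p.
The 10×30 boundary matrix has rank 9 and Smith normal form diag(1,1,1,1,1,1,1,1,1).

Boundary ∂_2: C_2 → C_1 acts by ∂[p,q,r] = [q,r] − [p,r] + [p,q]. For instance
  ∂FJL = JL − FL + FJ,
  ∂AFL = FL − AL + AF.
The 30×20 boundary matrix has rank 20 and Smith normal form diag(1,1,1,1,1,1,1,1,1,1,1,1,1,1,1,1,1,1,1,2).

Now H_k = ker ∂_k / im ∂_{k+1}, so:

  H_0: rank C_0 − rank ∂_1 = 10 − 9 = 1, and the invariant factors of ∂_1 are all 1, so H_0 = Z.
  H_1: rank ker ∂_1 − rank ∂_2 = (30 − 9) − 20 = 1, and ∂_2 has invariant factor 2 > 1, so H_1 = Z ⊕ Z/2.
  H_2: rank ker ∂_2 − rank ∂_3 = (20 − 20) − 0 = 0, and there is no ∂_3, so H_2 = 0.

(K is a triangulation of the Klein bottle.)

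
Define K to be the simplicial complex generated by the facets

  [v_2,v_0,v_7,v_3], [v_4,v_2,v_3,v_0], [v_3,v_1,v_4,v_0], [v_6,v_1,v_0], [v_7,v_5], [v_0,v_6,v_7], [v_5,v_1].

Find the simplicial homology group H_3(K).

H_3 = 0.

K has 8 vertices, 17 edges, 12 triangles, 3 3-simplices.
rank ∂_3 = 3, rank ∂_4 = 0 ⇒ b_3 = 3 − 3 − 0 = 0. So H_3 = 0.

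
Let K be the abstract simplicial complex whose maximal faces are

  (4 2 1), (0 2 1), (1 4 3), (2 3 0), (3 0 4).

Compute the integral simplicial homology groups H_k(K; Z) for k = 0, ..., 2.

Take the total order 0 < 1 < 2 < 3 < 4 on the vertex set. Then K (dimension 2) consists of the simplices:

  0-simplices (5): [0], [1], [2], [3], [4]
  1-simplices (10): [0,1], [0,2], [0,3], [0,4], [1,2], [1,3], [1,4], [2,3], [2,4], [3,4]
  2-simplices (5): [0,1,2], [0,2,3], [0,3,4], [1,2,4], [1,3,4]

giving chain groups C_0 ≅ Z^5, C_1 ≅ Z^10, C_2 ≅ Z^5.

∂_1: C_1 → C_0 is given by ∂[p,q] = [q] − [p]. For instance
  ∂[1,3] = [3] − [1].
As a 5×10 matrix over Z this has rank 4, with invariant factors (1,1,1,1).

∂_2: C_2 → C_1 maps a triangle to the signed sum of its edges. For instance
  ∂[0,2,3] = [2,3] − [0,3] + [0,2],
  ∂[0,1,2] = [1,2] − [0,2] + [0,1].
The resulting 10×5 matrix has rank 5, and its Smith normal form has invariant factors (1,1,1,1,1).

From H_k ≅ ker(∂_k) / im(∂_{k+1}) we obtain:

  H_0: rank C_0 − rank ∂_1 = 5 − 4 = 1, and the invariant factors of ∂_1 are all 1, so H_0 = Z.
  H_1: rank ker ∂_1 − rank ∂_2 = (10 − 4) − 5 = 1, and the invariant factors of ∂_2 are all 1, so H_1 = Z.
  H_2: rank ker ∂_2 − rank ∂_3 = (5 − 5) − 0 = 0, and there is no ∂_3, so H_2 = 0.

(K is a triangulation of the Möbius band.)

H_0 = Z,  H_1 = Z,  H_2 = 0.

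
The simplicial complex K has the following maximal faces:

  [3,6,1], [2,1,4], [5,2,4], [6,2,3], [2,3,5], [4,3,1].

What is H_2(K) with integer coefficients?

Fix the vertex order 1 < 2 < 3 < 4 < 5 < 6 and write every simplex with vertices in increasing order. Then dim K = 2 and the simplices of K are:

  0-simplices (6): [1], [2], [3], [4], [5], [6]
  1-simplices (12): [1,2], [1,3], [1,4], [1,6], [2,3], [2,4], [2,5], [2,6], [3,4], [3,5], [3,6], [4,5]
  2-simplices (6): [1,2,4], [1,3,4], [1,3,6], [2,3,5], [2,3,6], [2,4,5]

giving chain groups C_0 ≅ Z^6, C_1 ≅ Z^12, C_2 ≅ Z^6.

The boundary map ∂_1: C_1 → C_0 maps an edge to its endpoints' difference, ∂[p,q] = q − p. For instance
  ∂[2,5] = [5] − [2].
The 6×12 boundary matrix has rank 5 and Smith normal form diag(1,1,1,1,1).

Boundary ∂_2: C_2 → C_1 acts by ∂[p,q,r] = [q,r] − [p,r] + [p,q]. For instance
  ∂[1,3,6] = [3,6] − [1,6] + [1,3],
  ∂[1,3,4] = [3,4] − [1,4] + [1,3].
This gives a 12×6 integer matrix of rank 6; reducing to Smith normal form yields diagonal entries (1,1,1,1,1,1).

From H_k ≅ ker(∂_k) / im(∂_{k+1}) we obtain:

  H_2: rank ker ∂_2 − rank ∂_3 = (6 − 6) − 0 = 0, and there is no ∂_3, so H_2 = 0.

(K is a triangulation of the cylinder S^1 x I.)

H_2 = 0.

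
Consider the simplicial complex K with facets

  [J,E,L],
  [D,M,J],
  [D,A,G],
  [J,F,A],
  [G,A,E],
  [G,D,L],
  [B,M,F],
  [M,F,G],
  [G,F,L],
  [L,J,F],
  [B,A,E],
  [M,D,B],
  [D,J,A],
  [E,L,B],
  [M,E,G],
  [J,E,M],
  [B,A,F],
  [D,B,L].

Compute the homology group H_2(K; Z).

Order the vertices as A < B < D < E < F < G < J < L < M. Listing each simplex with vertices in this order, K has dimension 2 with simplices:

  0-simplices (9): A, B, D, E, F, G, J, L, M
  1-simplices (27): AB, AD, AE, AF, AG, AJ, BD, BE, BF, BL, BM, DG, DJ, DL, DM, EG, EJ, EL, EM, FG, FJ, FL, FM, GL, GM, JL, JM
  2-simplices (18): ABE, ABF, ADG, ADJ, AEG, AFJ, BDL, BDM, BEL, BFM, DGL, DJM, EGM, EJL, EJM, FGL, FGM, FJL

so the chain groups are C_0 ≅ Z^9, C_1 ≅ Z^27, C_2 ≅ Z^18.

∂_1: C_1 → C_0 maps an edge to its endpoints' difference, ∂[p,q] = q − p.
As a 9×27 matrix over Z this has rank 8, with invariant factors (1,1,1,1,1,1,1,1).

Boundary ∂_2: C_2 → C_1 sends each 2-simplex [p,q,r] to [q,r] − [p,r] + [p,q]. For instance
  ∂EJM = JM − EM + EJ,
  ∂BDM = DM − BM + BD.
As a 27×18 matrix over Z this has rank 17, with invariant factors (1,1,1,1,1,1,1,1,1,1,1,1,1,1,1,1,1).

From H_k ≅ ker(∂_k) / im(∂_{k+1}) we obtain:

  H_2: rank ker ∂_2 − rank ∂_3 = (18 − 17) − 0 = 1, and there is no ∂_3, so H_2 = Z.

H_2 ≅ Z.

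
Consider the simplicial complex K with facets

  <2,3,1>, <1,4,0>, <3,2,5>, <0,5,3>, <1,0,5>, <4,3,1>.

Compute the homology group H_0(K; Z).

Order the vertices as 0 < 1 < 2 < 3 < 4 < 5. Listing each simplex with vertices in this order, K has dimension 2 with simplices:

  0-simplices (6): [0], [1], [2], [3], [4], [5]
  1-simplices (12): [0,1], [0,3], [0,4], [0,5], [1,2], [1,3], [1,4], [1,5], [2,3], [2,5], [3,4], [3,5]
  2-simplices (6): [0,1,4], [0,1,5], [0,3,5], [1,2,3], [1,3,4], [2,3,5]

Hence C_0 ≅ Z^6, C_1 ≅ Z^12, C_2 ≅ Z^6.

∂_1: C_1 → C_0 maps an edge to its endpoints' difference, ∂[p,q] = q − p.
The 6×12 boundary matrix has rank 5 and Smith normal form diag(1,1,1,1,1).

∂_2: C_2 → C_1 sends each 2-simplex [p,q,r] to [q,r] − [p,r] + [p,q]. For instance
  ∂[0,3,5] = [3,5] − [0,5] + [0,3],
  ∂[1,2,3] = [2,3] − [1,3] + [1,2].
The resulting 12×6 matrix has rank 6, and its Smith normal form has invariant factors (1,1,1,1,1,1).

Now H_k = ker ∂_k / im ∂_{k+1}, so:

  H_0: rank C_0 − rank ∂_1 = 6 − 5 = 1, and the invariant factors of ∂_1 are all 1, so H_0 ≅ Z.

H_0 = Z.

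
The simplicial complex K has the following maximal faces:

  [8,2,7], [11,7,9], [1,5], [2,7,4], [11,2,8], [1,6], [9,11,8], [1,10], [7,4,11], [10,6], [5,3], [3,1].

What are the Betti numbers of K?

Fix the vertex order 1 < 2 < 3 < 4 < 5 < 6 < 7 < 8 < 9 < 10 < 11 and write every simplex with vertices in increasing order. Then dim K = 2 and the simplices of K are:

  0-simplices (11): [1], [2], [3], [4], [5], [6], [7], [8], [9], [10], [11]
  1-simplices (18): [1,3], [1,5], [1,6], [1,10], [2,4], [2,7], [2,8], [2,11], [3,5], [4,7], [4,11], [6,10], [7,8], [7,9], [7,11], [8,9], [8,11], [9,11]
  2-simplices (6): [2,4,7], [2,7,8], [2,8,11], [4,7,11], [7,9,11], [8,9,11]

giving chain groups C_0 ≅ Z^11, C_1 ≅ Z^18, C_2 ≅ Z^6.

The boundary map ∂_1: C_1 → C_0 maps an edge to its endpoints' difference, ∂[p,q] = q − p.
As a 11×18 matrix over Z this has rank 9, with invariant factors (1,1,1,1,1,1,1,1,1).

∂_2: C_2 → C_1 maps a triangle to the signed sum of its edges. For instance
  ∂[7,9,11] = [9,11] − [7,11] + [7,9],
  ∂[2,7,8] = [7,8] − [2,8] + [2,7].
As a 18×6 matrix over Z this has rank 6, with invariant factors (1,1,1,1,1,1).

Reading off H_k = ker ∂_k / im ∂_{k+1}:

  H_0: rank C_0 − rank ∂_1 = 11 − 9 = 2, and the invariant factors of ∂_1 are all 1, so H_0 ≅ Z^2.
  H_1: rank ker ∂_1 − rank ∂_2 = (18 − 9) − 6 = 3, and the invariant factors of ∂_2 are all 1, so H_1 ≅ Z^3.
  H_2: rank ker ∂_2 − rank ∂_3 = (6 − 6) − 0 = 0, and there is no ∂_3, so H_2 ≅ 0.

As a check, the Euler characteristic is 11 − 18 + 6 = -1, which agrees with 2 − 3 + 0 = -1.

Hence the Betti numbers are b_0 = 2, b_1 = 3, b_2 = 0.

b_0 = 2, b_1 = 3, b_2 = 0.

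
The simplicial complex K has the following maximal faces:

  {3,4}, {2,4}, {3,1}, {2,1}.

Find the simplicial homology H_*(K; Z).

Take the total order 1 < 2 < 3 < 4 on the vertex set. Then K (dimension 1) consists of the simplices:

  0-simplices (4): [1], [2], [3], [4]
  1-simplices (4): [1,2], [1,3], [2,4], [3,4]

so the chain groups are C_0 ≅ Z^4, C_1 ≅ Z^4.

The boundary map ∂_1: C_1 → C_0 is given by ∂[p,q] = [q] − [p]. For instance
  ∂[3,4] = [4] − [3].
This gives a 4×4 integer matrix of rank 3; reducing to Smith normal form yields diagonal entries (1,1,1).

Reading off H_k = ker ∂_k / im ∂_{k+1}:

  H_0: rank C_0 − rank ∂_1 = 4 − 3 = 1, and the invariant factors of ∂_1 are all 1, so H_0 = Z.
  H_1: rank ker ∂_1 − rank ∂_2 = (4 − 3) − 0 = 1, and there is no ∂_2, so H_1 = Z.

H_0 ≅ Z,  H_1 ≅ Z.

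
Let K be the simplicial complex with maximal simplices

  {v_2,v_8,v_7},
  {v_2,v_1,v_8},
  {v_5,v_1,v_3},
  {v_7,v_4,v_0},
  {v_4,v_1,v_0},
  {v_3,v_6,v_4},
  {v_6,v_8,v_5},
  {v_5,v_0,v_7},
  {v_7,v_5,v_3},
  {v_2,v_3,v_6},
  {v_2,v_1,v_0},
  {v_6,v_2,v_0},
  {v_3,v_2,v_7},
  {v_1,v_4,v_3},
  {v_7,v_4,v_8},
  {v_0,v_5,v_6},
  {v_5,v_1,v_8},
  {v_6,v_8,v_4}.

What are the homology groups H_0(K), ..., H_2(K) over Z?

Take the total order v_0 < v_1 < v_2 < v_3 < v_4 < v_5 < v_6 < v_7 < v_8 on the vertex set. Then K (dimension 2) consists of the simplices:

  0-simplices (9): [v_0], [v_1], [v_2], [v_3], [v_4], [v_5], [v_6], [v_7], [v_8]
  1-simplices (27): (27 of them)
  2-simplices (18): (18 of them)

so the chain groups are C_0 ≅ Z^9, C_1 ≅ Z^27, C_2 ≅ Z^18.

Boundary ∂_1: C_1 → C_0 sends each edge [p,q] (with p < q) to q − p. For instance
  ∂[v_0,v_1] = [v_1] − [v_0].
The 9×27 boundary matrix has rank 8 and Smith normal form diag(1,1,1,1,1,1,1,1).

Boundary ∂_2: C_2 → C_1 maps a triangle to the signed sum of its edges. For instance
  ∂[v_0,v_5,v_6] = [v_5,v_6] − [v_0,v_6] + [v_0,v_5],
  ∂[v_1,v_5,v_8] = [v_5,v_8] − [v_1,v_8] + [v_1,v_5].
This gives a 27×18 integer matrix of rank 17; reducing to Smith normal form yields diagonal entries (1,1,1,1,1,1,1,1,1,1,1,1,1,1,1,1,1).

Now H_k = ker ∂_k / im ∂_{k+1}, so:

  H_0: rank C_0 − rank ∂_1 = 9 − 8 = 1, and the invariant factors of ∂_1 are all 1, so H_0 = Z.
  H_1: rank ker ∂_1 − rank ∂_2 = (27 − 8) − 17 = 2, and the invariant factors of ∂_2 are all 1, so H_1 = Z^2.
  H_2: rank ker ∂_2 − rank ∂_3 = (18 − 17) − 0 = 1, and there is no ∂_3, so H_2 = Z.

As a check, the Euler characteristic is 9 − 27 + 18 = 0, which agrees with 1 − 2 + 1 = 0.

H_0 ≅ Z,  H_1 ≅ Z^2,  H_2 ≅ Z.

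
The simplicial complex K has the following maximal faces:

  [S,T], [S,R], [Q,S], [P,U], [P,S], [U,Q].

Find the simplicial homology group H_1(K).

H_1 = Z.

We work with the vertex ordering P < Q < R < S < T < U. The simplices of K, each written with vertices in increasing order, are:

  0-simplices (6): P, Q, R, S, T, U
  1-simplices (6): PS, PU, QS, QU, RS, ST

Hence C_0 ≅ Z^6, C_1 ≅ Z^6.

Boundary ∂_1: C_1 → C_0 is given by ∂[p,q] = [q] − [p]. For instance
  ∂PS = S − P.
The 6×6 boundary matrix has rank 5 and Smith normal form diag(1,1,1,1,1).

Computing H_k = (kernel of ∂_k) / (image of ∂_{k+1}):

  H_1: rank ker ∂_1 − rank ∂_2 = (6 − 5) − 0 = 1, and there is no ∂_2, so H_1 = Z.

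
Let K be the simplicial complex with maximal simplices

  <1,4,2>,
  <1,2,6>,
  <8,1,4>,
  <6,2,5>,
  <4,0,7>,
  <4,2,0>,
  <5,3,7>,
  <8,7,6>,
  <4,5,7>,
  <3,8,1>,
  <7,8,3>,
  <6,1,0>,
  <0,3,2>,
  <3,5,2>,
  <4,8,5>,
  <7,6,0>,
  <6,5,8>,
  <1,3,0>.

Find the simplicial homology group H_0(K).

H_0 ≅ Z.

We work with the vertex ordering 0 < 1 < 2 < 3 < 4 < 5 < 6 < 7 < 8. The simplices of K, each written with vertices in increasing order, are:

  0-simplices (9): [0], [1], [2], [3], [4], [5], [6], [7], [8]
  1-simplices (27): (27 of them)
  2-simplices (18): [0,1,3], [0,1,6], [0,2,3], [0,2,4], [0,4,7], [0,6,7], [1,2,4], [1,2,6], [1,3,8], [1,4,8], [2,3,5], [2,5,6], [3,5,7], [3,7,8], [4,5,7], [4,5,8], [5,6,8], [6,7,8]

giving chain groups C_0 ≅ Z^9, C_1 ≅ Z^27, C_2 ≅ Z^18.

∂_1: C_1 → C_0 is given by ∂[p,q] = [q] − [p]. For instance
  ∂[2,4] = [4] − [2].
As a 9×27 matrix over Z this has rank 8, with invariant factors (1,1,1,1,1,1,1,1).

∂_2: C_2 → C_1 acts by ∂[p,q,r] = [q,r] − [p,r] + [p,q]. For instance
  ∂[0,4,7] = [4,7] − [0,7] + [0,4],
  ∂[1,2,4] = [2,4] − [1,4] + [1,2].
The resulting 27×18 matrix has rank 18, and its Smith normal form has invariant factors (1,1,1,1,1,1,1,1,1,1,1,1,1,1,1,1,1,2).

From H_k ≅ ker(∂_k) / im(∂_{k+1}) we obtain:

  H_0: rank C_0 − rank ∂_1 = 9 − 8 = 1, and the invariant factors of ∂_1 are all 1, so H_0 = Z.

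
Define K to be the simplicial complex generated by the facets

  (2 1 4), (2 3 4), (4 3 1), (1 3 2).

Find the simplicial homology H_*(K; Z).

H_0 ≅ Z,  H_1 = 0,  H_2 ≅ Z.

Order the vertices as 1 < 2 < 3 < 4. Listing each simplex with vertices in this order, K has dimension 2 with simplices:

  0-simplices (4): [1], [2], [3], [4]
  1-simplices (6): [1,2], [1,3], [1,4], [2,3], [2,4], [3,4]
  2-simplices (4): [1,2,3], [1,2,4], [1,3,4], [2,3,4]

giving chain groups C_0 ≅ Z^4, C_1 ≅ Z^6, C_2 ≅ Z^4.

∂_1: C_1 → C_0 maps an edge to its endpoints' difference, ∂[p,q] = q − p. For instance
  ∂[1,4] = [4] − [1].
The resulting 4×6 matrix has rank 3, and its Smith normal form has invariant factors (1,1,1).

∂_2: C_2 → C_1 maps a triangle to the signed sum of its edges. For instance
  ∂[2,3,4] = [3,4] − [2,4] + [2,3],
  ∂[1,3,4] = [3,4] − [1,4] + [1,3].
The resulting 6×4 matrix has rank 3, and its Smith normal form has invariant factors (1,1,1).

From H_k ≅ ker(∂_k) / im(∂_{k+1}) we obtain:

  H_0: rank C_0 − rank ∂_1 = 4 − 3 = 1, and the invariant factors of ∂_1 are all 1, so H_0 ≅ Z.
  H_1: rank ker ∂_1 − rank ∂_2 = (6 − 3) − 3 = 0, and the invariant factors of ∂_2 are all 1, so H_1 ≅ 0.
  H_2: rank ker ∂_2 − rank ∂_3 = (4 − 3) − 0 = 1, and there is no ∂_3, so H_2 ≅ Z.

As a check, the Euler characteristic is 4 − 6 + 4 = 2, which agrees with 1 − 0 + 1 = 2.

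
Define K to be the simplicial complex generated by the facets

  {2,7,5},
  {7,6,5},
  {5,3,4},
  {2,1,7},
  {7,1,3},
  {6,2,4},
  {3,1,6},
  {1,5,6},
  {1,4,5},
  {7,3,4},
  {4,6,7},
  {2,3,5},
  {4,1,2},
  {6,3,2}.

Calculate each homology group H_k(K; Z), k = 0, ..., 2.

H_0 ≅ Z,  H_1 ≅ Z^2,  H_2 ≅ Z.

Order the vertices as 1 < 2 < 3 < 4 < 5 < 6 < 7. Listing each simplex with vertices in this order, K has dimension 2 with simplices:

  0-simplices (7): [1], [2], [3], [4], [5], [6], [7]
  1-simplices (21): [1,2], [1,3], [1,4], [1,5], [1,6], [1,7], [2,3], [2,4], [2,5], [2,6], [2,7], [3,4], [3,5], [3,6], [3,7], [4,5], [4,6], [4,7], [5,6], [5,7], [6,7]
  2-simplices (14): [1,2,4], [1,2,7], [1,3,6], [1,3,7], [1,4,5], [1,5,6], [2,3,5], [2,3,6], [2,4,6], [2,5,7], [3,4,5], [3,4,7], [4,6,7], [5,6,7]

giving chain groups C_0 ≅ Z^7, C_1 ≅ Z^21, C_2 ≅ Z^14.

∂_1: C_1 → C_0 is given by ∂[p,q] = [q] − [p].
As a 7×21 matrix over Z this has rank 6, with invariant factors (1,1,1,1,1,1).

The boundary map ∂_2: C_2 → C_1 maps a triangle to the signed sum of its edges. For instance
  ∂[1,3,7] = [3,7] − [1,7] + [1,3],
  ∂[2,4,6] = [4,6] − [2,6] + [2,4].
This gives a 21×14 integer matrix of rank 13; reducing to Smith normal form yields diagonal entries (1,1,1,1,1,1,1,1,1,1,1,1,1).

Now H_k = ker ∂_k / im ∂_{k+1}, so:

  H_0: rank C_0 − rank ∂_1 = 7 − 6 = 1, and the invariant factors of ∂_1 are all 1, so H_0 ≅ Z.
  H_1: rank ker ∂_1 − rank ∂_2 = (21 − 6) − 13 = 2, and the invariant factors of ∂_2 are all 1, so H_1 ≅ Z^2.
  H_2: rank ker ∂_2 − rank ∂_3 = (14 − 13) − 0 = 1, and there is no ∂_3, so H_2 ≅ Z.

(K is a triangulation of the torus T^2.)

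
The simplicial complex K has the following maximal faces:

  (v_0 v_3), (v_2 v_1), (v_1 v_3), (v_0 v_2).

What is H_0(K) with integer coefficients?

K has 4 vertices, 4 edges.
rank ∂_0 = 0, rank ∂_1 = 3 ⇒ b_0 = 4 − 0 − 3 = 1; all invariant factors of ∂_1 are 1 so no torsion. So H_0 ≅ Z.

H_0 = Z.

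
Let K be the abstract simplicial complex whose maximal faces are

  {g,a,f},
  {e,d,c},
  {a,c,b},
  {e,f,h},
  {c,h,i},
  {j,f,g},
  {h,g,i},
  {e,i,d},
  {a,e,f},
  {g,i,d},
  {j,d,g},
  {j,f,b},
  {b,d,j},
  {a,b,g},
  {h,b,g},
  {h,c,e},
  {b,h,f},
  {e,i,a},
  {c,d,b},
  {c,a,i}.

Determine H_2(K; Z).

We work with the vertex ordering a < b < c < d < e < f < g < h < i < j. The simplices of K, each written with vertices in increasing order, are:

  0-simplices (10): a, b, c, d, e, f, g, h, i, j
  1-simplices (30): ab, ac, ae, af, ag, ai, bc, bd, bf, bg, bh, bj, cd, ce, ch, ci, de, dg, di, dj, ef, eh, ei, fg, fh, fj, gh, gi, gj, hi
  2-simplices (20): abc, abg, aci, aef, aei, afg, bcd, bdj, bfh, bfj, bgh, cde, ceh, chi, dei, dgi, dgj, efh, fgj, ghi

Hence C_0 ≅ Z^10, C_1 ≅ Z^30, C_2 ≅ Z^20.

The boundary map ∂_1: C_1 → C_0 maps an edge to its endpoints' difference, ∂[p,q] = q − p. For instance
  ∂ce = e − c.
The 10×30 boundary matrix has rank 9 and Smith normal form diag(1,1,1,1,1,1,1,1,1).

The boundary map ∂_2: C_2 → C_1 acts by ∂[p,q,r] = [q,r] − [p,r] + [p,q]. For instance
  ∂ceh = eh − ch + ce,
  ∂bcd = cd − bd + bc.
This gives a 30×20 integer matrix of rank 20; reducing to Smith normal form yields diagonal entries (1,1,1,1,1,1,1,1,1,1,1,1,1,1,1,1,1,1,1,2).

Now H_k = ker ∂_k / im ∂_{k+1}, so:

  H_2: rank ker ∂_2 − rank ∂_3 = (20 − 20) − 0 = 0, and there is no ∂_3, so H_2 ≅ 0.

H_2 = 0.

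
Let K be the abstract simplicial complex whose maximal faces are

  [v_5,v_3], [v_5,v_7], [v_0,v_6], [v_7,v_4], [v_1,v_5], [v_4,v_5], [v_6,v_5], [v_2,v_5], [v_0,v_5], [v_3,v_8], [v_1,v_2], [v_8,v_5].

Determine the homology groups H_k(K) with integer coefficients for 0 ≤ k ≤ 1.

Fix the vertex order v_0 < v_1 < v_2 < v_3 < v_4 < v_5 < v_6 < v_7 < v_8 and write every simplex with vertices in increasing order. Then dim K = 1 and the simplices of K are:

  0-simplices (9): [v_0], [v_1], [v_2], [v_3], [v_4], [v_5], [v_6], [v_7], [v_8]
  1-simplices (12): [v_0,v_5], [v_0,v_6], [v_1,v_2], [v_1,v_5], [v_2,v_5], [v_3,v_5], [v_3,v_8], [v_4,v_5], [v_4,v_7], [v_5,v_6], [v_5,v_7], [v_5,v_8]

so the chain groups are C_0 ≅ Z^9, C_1 ≅ Z^12.

Boundary ∂_1: C_1 → C_0 is given by ∂[p,q] = [q] − [p]. For instance
  ∂[v_4,v_7] = [v_7] − [v_4].
The 9×12 boundary matrix has rank 8 and Smith normal form diag(1,1,1,1,1,1,1,1).

From H_k ≅ ker(∂_k) / im(∂_{k+1}) we obtain:

  H_0: rank C_0 − rank ∂_1 = 9 − 8 = 1, and the invariant factors of ∂_1 are all 1, so H_0 = Z.
  H_1: rank ker ∂_1 − rank ∂_2 = (12 − 8) − 0 = 4, and there is no ∂_2, so H_1 = Z^4.

As a check, the Euler characteristic is 9 − 12 = -3, which agrees with 1 − 4 = -3.

H_0 = Z,  H_1 = Z^4.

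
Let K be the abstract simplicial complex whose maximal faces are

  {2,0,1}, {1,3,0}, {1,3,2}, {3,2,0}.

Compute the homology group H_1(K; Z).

Order the vertices as 0 < 1 < 2 < 3. Listing each simplex with vertices in this order, K has dimension 2 with simplices:

  0-simplices (4): [0], [1], [2], [3]
  1-simplices (6): [0,1], [0,2], [0,3], [1,2], [1,3], [2,3]
  2-simplices (4): [0,1,2], [0,1,3], [0,2,3], [1,2,3]

so the chain groups are C_0 ≅ Z^4, C_1 ≅ Z^6, C_2 ≅ Z^4.

Boundary ∂_1: C_1 → C_0 maps an edge to its endpoints' difference, ∂[p,q] = q − p.
This gives a 4×6 integer matrix of rank 3; reducing to Smith normal form yields diagonal entries (1,1,1).

Boundary ∂_2: C_2 → C_1 acts by ∂[p,q,r] = [q,r] − [p,r] + [p,q]. For instance
  ∂[1,2,3] = [2,3] − [1,3] + [1,2],
  ∂[0,1,2] = [1,2] − [0,2] + [0,1].
The resulting 6×4 matrix has rank 3, and its Smith normal form has invariant factors (1,1,1).

Now H_k = ker ∂_k / im ∂_{k+1}, so:

  H_1: rank ker ∂_1 − rank ∂_2 = (6 − 3) − 3 = 0, and the invariant factors of ∂_2 are all 1, so H_1 = 0.

(K is a triangulation of the 2-sphere S^2.)

H_1 = 0.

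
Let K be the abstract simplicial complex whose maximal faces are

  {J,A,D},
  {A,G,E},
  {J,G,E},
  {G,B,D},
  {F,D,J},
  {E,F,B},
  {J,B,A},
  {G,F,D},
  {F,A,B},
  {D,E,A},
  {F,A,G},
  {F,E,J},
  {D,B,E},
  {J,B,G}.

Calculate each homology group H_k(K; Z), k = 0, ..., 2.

Order the vertices as A < B < D < E < F < G < J. Listing each simplex with vertices in this order, K has dimension 2 with simplices:

  0-simplices (7): A, B, D, E, F, G, J
  1-simplices (21): AB, AD, AE, AF, AG, AJ, BD, BE, BF, BG, BJ, DE, DF, DG, DJ, EF, EG, EJ, FG, FJ, GJ
  2-simplices (14): ABF, ABJ, ADE, ADJ, AEG, AFG, BDE, BDG, BEF, BGJ, DFG, DFJ, EFJ, EGJ

Hence C_0 ≅ Z^7, C_1 ≅ Z^21, C_2 ≅ Z^14.

Boundary ∂_1: C_1 → C_0 sends each edge [p,q] (with p < q) to q − p. For instance
  ∂EG = G − E.
This gives a 7×21 integer matrix of rank 6; reducing to Smith normal form yields diagonal entries (1,1,1,1,1,1).

The boundary map ∂_2: C_2 → C_1 acts by ∂[p,q,r] = [q,r] − [p,r] + [p,q]. For instance
  ∂AEG = EG − AG + AE,
  ∂ABJ = BJ − AJ + AB.
This gives a 21×14 integer matrix of rank 13; reducing to Smith normal form yields diagonal entries (1,1,1,1,1,1,1,1,1,1,1,1,1).

Reading off H_k = ker ∂_k / im ∂_{k+1}:

  H_0: rank C_0 − rank ∂_1 = 7 − 6 = 1, and the invariant factors of ∂_1 are all 1, so H_0 = Z.
  H_1: rank ker ∂_1 − rank ∂_2 = (21 − 6) − 13 = 2, and the invariant factors of ∂_2 are all 1, so H_1 = Z^2.
  H_2: rank ker ∂_2 − rank ∂_3 = (14 − 13) − 0 = 1, and there is no ∂_3, so H_2 = Z.

H_0 ≅ Z,  H_1 ≅ Z^2,  H_2 ≅ Z.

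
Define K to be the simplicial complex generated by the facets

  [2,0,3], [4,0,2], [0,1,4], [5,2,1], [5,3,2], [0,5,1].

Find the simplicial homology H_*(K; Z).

Order the vertices as 0 < 1 < 2 < 3 < 4 < 5. Listing each simplex with vertices in this order, K has dimension 2 with simplices:

  0-simplices (6): [0], [1], [2], [3], [4], [5]
  1-simplices (12): [0,1], [0,2], [0,3], [0,4], [0,5], [1,2], [1,4], [1,5], [2,3], [2,4], [2,5], [3,5]
  2-simplices (6): [0,1,4], [0,1,5], [0,2,3], [0,2,4], [1,2,5], [2,3,5]

Hence C_0 ≅ Z^6, C_1 ≅ Z^12, C_2 ≅ Z^6.

∂_1: C_1 → C_0 maps an edge to its endpoints' difference, ∂[p,q] = q − p. For instance
  ∂[2,5] = [5] − [2].
The 6×12 boundary matrix has rank 5 and Smith normal form diag(1,1,1,1,1).

The boundary map ∂_2: C_2 → C_1 sends each 2-simplex [p,q,r] to [q,r] − [p,r] + [p,q]. For instance
  ∂[1,2,5] = [2,5] − [1,5] + [1,2],
  ∂[0,1,5] = [1,5] − [0,5] + [0,1].
As a 12×6 matrix over Z this has rank 6, with invariant factors (1,1,1,1,1,1).

Reading off H_k = ker ∂_k / im ∂_{k+1}:

  H_0: rank C_0 − rank ∂_1 = 6 − 5 = 1, and the invariant factors of ∂_1 are all 1, so H_0 = Z.
  H_1: rank ker ∂_1 − rank ∂_2 = (12 − 5) − 6 = 1, and the invariant factors of ∂_2 are all 1, so H_1 = Z.
  H_2: rank ker ∂_2 − rank ∂_3 = (6 − 6) − 0 = 0, and there is no ∂_3, so H_2 = 0.

As a check, the Euler characteristic is 6 − 12 + 6 = 0, which agrees with 1 − 1 + 0 = 0.
(K is a triangulation of the cylinder S^1 x I.)

H_0 ≅ Z,  H_1 ≅ Z,  H_2 = 0.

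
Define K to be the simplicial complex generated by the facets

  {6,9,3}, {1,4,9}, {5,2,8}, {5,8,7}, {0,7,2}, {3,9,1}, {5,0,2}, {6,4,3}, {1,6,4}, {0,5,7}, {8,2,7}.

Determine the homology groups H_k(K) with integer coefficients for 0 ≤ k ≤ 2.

K has 10 vertices, 19 edges, 11 triangles.
rank ∂_0 = 0, rank ∂_1 = 8 ⇒ b_0 = 10 − 0 − 8 = 2; all invariant factors of ∂_1 are 1 so no torsion. So H_0 = Z^2.
rank ∂_1 = 8, rank ∂_2 = 10 ⇒ b_1 = 19 − 8 − 10 = 1; all invariant factors of ∂_2 are 1 so no torsion. So H_1 = Z.
rank ∂_2 = 10, rank ∂_3 = 0 ⇒ b_2 = 11 − 10 − 0 = 1. So H_2 = Z.

H_0 = Z^2,  H_1 = Z,  H_2 = Z.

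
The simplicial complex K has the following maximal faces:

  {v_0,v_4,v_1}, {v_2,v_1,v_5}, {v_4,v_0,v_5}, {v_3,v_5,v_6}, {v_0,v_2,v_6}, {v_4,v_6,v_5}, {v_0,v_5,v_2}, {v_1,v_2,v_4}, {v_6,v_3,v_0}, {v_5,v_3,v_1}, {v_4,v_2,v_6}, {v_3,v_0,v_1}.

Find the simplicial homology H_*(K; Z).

H_0 = Z,  H_1 = Z/2,  H_2 = 0.

Fix the vertex order v_0 < v_1 < v_2 < v_3 < v_4 < v_5 < v_6 and write every simplex with vertices in increasing order. Then dim K = 2 and the simplices of K are:

  0-simplices (7): [v_0], [v_1], [v_2], [v_3], [v_4], [v_5], [v_6]
  1-simplices (18): (18 of them)
  2-simplices (12): (12 of them)

so the chain groups are C_0 ≅ Z^7, C_1 ≅ Z^18, C_2 ≅ Z^12.

Boundary ∂_1: C_1 → C_0 is given by ∂[p,q] = [q] − [p]. For instance
  ∂[v_0,v_5] = [v_5] − [v_0].
This gives a 7×18 integer matrix of rank 6; reducing to Smith normal form yields diagonal entries (1,1,1,1,1,1).

∂_2: C_2 → C_1 acts by ∂[p,q,r] = [q,r] − [p,r] + [p,q]. For instance
  ∂[v_1,v_3,v_5] = [v_3,v_5] − [v_1,v_5] + [v_1,v_3],
  ∂[v_2,v_4,v_6] = [v_4,v_6] − [v_2,v_6] + [v_2,v_4].
The resulting 18×12 matrix has rank 12, and its Smith normal form has invariant factors (1,1,1,1,1,1,1,1,1,1,1,2).

Reading off H_k = ker ∂_k / im ∂_{k+1}:

  H_0: rank C_0 − rank ∂_1 = 7 − 6 = 1, and the invariant factors of ∂_1 are all 1, so H_0 = Z.
  H_1: rank ker ∂_1 − rank ∂_2 = (18 − 6) − 12 = 0, and ∂_2 has invariant factor 2 > 1, so H_1 = Z/2.
  H_2: rank ker ∂_2 − rank ∂_3 = (12 − 12) − 0 = 0, and there is no ∂_3, so H_2 = 0.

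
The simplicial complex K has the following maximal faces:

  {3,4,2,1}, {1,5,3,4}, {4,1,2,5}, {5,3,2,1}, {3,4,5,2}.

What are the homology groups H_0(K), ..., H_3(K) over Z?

We work with the vertex ordering 1 < 2 < 3 < 4 < 5. The simplices of K, each written with vertices in increasing order, are:

  0-simplices (5): [1], [2], [3], [4], [5]
  1-simplices (10): [1,2], [1,3], [1,4], [1,5], [2,3], [2,4], [2,5], [3,4], [3,5], [4,5]
  2-simplices (10): [1,2,3], [1,2,4], [1,2,5], [1,3,4], [1,3,5], [1,4,5], [2,3,4], [2,3,5], [2,4,5], [3,4,5]
  3-simplices (5): [1,2,3,4], [1,2,3,5], [1,2,4,5], [1,3,4,5], [2,3,4,5]

Hence C_0 ≅ Z^5, C_1 ≅ Z^10, C_2 ≅ Z^10, C_3 ≅ Z^5.

The boundary map ∂_1: C_1 → C_0 sends each edge [p,q] (with p < q) to q − p. For instance
  ∂[2,3] = [3] − [2].
This gives a 5×10 integer matrix of rank 4; reducing to Smith normal form yields diagonal entries (1,1,1,1).

The boundary map ∂_2: C_2 → C_1 sends each 2-simplex [p,q,r] to [q,r] − [p,r] + [p,q]. For instance
  ∂[1,3,4] = [3,4] − [1,4] + [1,3],
  ∂[2,4,5] = [4,5] − [2,5] + [2,4].
The resulting 10×10 matrix has rank 6, and its Smith normal form has invariant factors (1,1,1,1,1,1).

∂_3: C_3 → C_2 sends each 3-simplex σ to the alternating sum Σ_i (−1)^i (σ with its i-th vertex removed). For instance
  ∂[2,3,4,5] = [3,4,5] − [2,4,5] + [2,3,5] − [2,3,4],
  ∂[1,2,3,5] = [2,3,5] − [1,3,5] + [1,2,5] − [1,2,3].
This gives a 10×5 integer matrix of rank 4; reducing to Smith normal form yields diagonal entries (1,1,1,1).

Computing H_k = (kernel of ∂_k) / (image of ∂_{k+1}):

  H_0: rank C_0 − rank ∂_1 = 5 − 4 = 1, and the invariant factors of ∂_1 are all 1, so H_0 ≅ Z.
  H_1: rank ker ∂_1 − rank ∂_2 = (10 − 4) − 6 = 0, and the invariant factors of ∂_2 are all 1, so H_1 ≅ 0.
  H_2: rank ker ∂_2 − rank ∂_3 = (10 − 6) − 4 = 0, and the invariant factors of ∂_3 are all 1, so H_2 ≅ 0.
  H_3: rank ker ∂_3 − rank ∂_4 = (5 − 4) − 0 = 1, and there is no ∂_4, so H_3 ≅ Z.

H_0 ≅ Z,  H_1 = 0,  H_2 = 0,  H_3 ≅ Z.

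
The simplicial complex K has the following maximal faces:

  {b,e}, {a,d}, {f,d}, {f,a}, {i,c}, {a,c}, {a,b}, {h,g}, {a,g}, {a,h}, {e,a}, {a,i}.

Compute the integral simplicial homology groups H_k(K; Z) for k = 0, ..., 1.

H_0 = Z,  H_1 = Z^4.

Fix the vertex order a < b < c < d < e < f < g < h < i and write every simplex with vertices in increasing order. Then dim K = 1 and the simplices of K are:

  0-simplices (9): a, b, c, d, e, f, g, h, i
  1-simplices (12): ab, ac, ad, ae, af, ag, ah, ai, be, ci, df, gh

giving chain groups C_0 ≅ Z^9, C_1 ≅ Z^12.

The boundary map ∂_1: C_1 → C_0 is given by ∂[p,q] = [q] − [p]. For instance
  ∂ac = c − a.
The resulting 9×12 matrix has rank 8, and its Smith normal form has invariant factors (1,1,1,1,1,1,1,1).

Now H_k = ker ∂_k / im ∂_{k+1}, so:

  H_0: rank C_0 − rank ∂_1 = 9 − 8 = 1, and the invariant factors of ∂_1 are all 1, so H_0 = Z.
  H_1: rank ker ∂_1 − rank ∂_2 = (12 − 8) − 0 = 4, and there is no ∂_2, so H_1 = Z^4.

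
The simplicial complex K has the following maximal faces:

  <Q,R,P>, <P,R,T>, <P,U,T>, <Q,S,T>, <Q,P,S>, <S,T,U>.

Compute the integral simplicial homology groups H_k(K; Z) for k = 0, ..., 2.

H_0 = Z,  H_1 = Z,  H_2 = 0.

Order the vertices as P < Q < R < S < T < U. Listing each simplex with vertices in this order, K has dimension 2 with simplices:

  0-simplices (6): P, Q, R, S, T, U
  1-simplices (12): PQ, PR, PS, PT, PU, QR, QS, QT, RT, ST, SU, TU
  2-simplices (6): PQR, PQS, PRT, PTU, QST, STU

Hence C_0 ≅ Z^6, C_1 ≅ Z^12, C_2 ≅ Z^6.

∂_1: C_1 → C_0 maps an edge to its endpoints' difference, ∂[p,q] = q − p. For instance
  ∂RT = T − R.
As a 6×12 matrix over Z this has rank 5, with invariant factors (1,1,1,1,1).

∂_2: C_2 → C_1 sends each 2-simplex [p,q,r] to [q,r] − [p,r] + [p,q]. For instance
  ∂PQR = QR − PR + PQ,
  ∂PQS = QS − PS + PQ.
This gives a 12×6 integer matrix of rank 6; reducing to Smith normal form yields diagonal entries (1,1,1,1,1,1).

Computing H_k = (kernel of ∂_k) / (image of ∂_{k+1}):

  H_0: rank C_0 − rank ∂_1 = 6 − 5 = 1, and the invariant factors of ∂_1 are all 1, so H_0 = Z.
  H_1: rank ker ∂_1 − rank ∂_2 = (12 − 5) − 6 = 1, and the invariant factors of ∂_2 are all 1, so H_1 = Z.
  H_2: rank ker ∂_2 − rank ∂_3 = (6 − 6) − 0 = 0, and there is no ∂_3, so H_2 = 0.

As a check, the Euler characteristic is 6 − 12 + 6 = 0, which agrees with 1 − 1 + 0 = 0.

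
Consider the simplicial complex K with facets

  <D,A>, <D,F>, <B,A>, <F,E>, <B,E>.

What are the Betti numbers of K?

Order the vertices as A < B < D < E < F. Listing each simplex with vertices in this order, K has dimension 1 with simplices:

  0-simplices (5): A, B, D, E, F
  1-simplices (5): AB, AD, BE, DF, EF

so the chain groups are C_0 ≅ Z^5, C_1 ≅ Z^5.

Boundary ∂_1: C_1 → C_0 maps an edge to its endpoints' difference, ∂[p,q] = q − p. For instance
  ∂BE = E − B.
The 5×5 boundary matrix has rank 4 and Smith normal form diag(1,1,1,1).

From H_k ≅ ker(∂_k) / im(∂_{k+1}) we obtain:

  H_0: rank C_0 − rank ∂_1 = 5 − 4 = 1, and the invariant factors of ∂_1 are all 1, so H_0 ≅ Z.
  H_1: rank ker ∂_1 − rank ∂_2 = (5 − 4) − 0 = 1, and there is no ∂_2, so H_1 ≅ Z.

As a check, the Euler characteristic is 5 − 5 = 0, which agrees with 1 − 1 = 0.

Hence the Betti numbers are b_0 = 1, b_1 = 1.

b_0 = 1, b_1 = 1.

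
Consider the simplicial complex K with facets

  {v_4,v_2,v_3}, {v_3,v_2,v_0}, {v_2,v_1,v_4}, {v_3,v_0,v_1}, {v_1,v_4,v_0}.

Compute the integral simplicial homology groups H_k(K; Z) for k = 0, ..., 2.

Order the vertices as v_0 < v_1 < v_2 < v_3 < v_4. Listing each simplex with vertices in this order, K has dimension 2 with simplices:

  0-simplices (5): [v_0], [v_1], [v_2], [v_3], [v_4]
  1-simplices (10): [v_0,v_1], [v_0,v_2], [v_0,v_3], [v_0,v_4], [v_1,v_2], [v_1,v_3], [v_1,v_4], [v_2,v_3], [v_2,v_4], [v_3,v_4]
  2-simplices (5): [v_0,v_1,v_3], [v_0,v_1,v_4], [v_0,v_2,v_3], [v_1,v_2,v_4], [v_2,v_3,v_4]

Hence C_0 ≅ Z^5, C_1 ≅ Z^10, C_2 ≅ Z^5.

∂_1: C_1 → C_0 maps an edge to its endpoints' difference, ∂[p,q] = q − p. For instance
  ∂[v_0,v_3] = [v_3] − [v_0].
The 5×10 boundary matrix has rank 4 and Smith normal form diag(1,1,1,1).

Boundary ∂_2: C_2 → C_1 sends each 2-simplex [p,q,r] to [q,r] − [p,r] + [p,q]. For instance
  ∂[v_0,v_1,v_3] = [v_1,v_3] − [v_0,v_3] + [v_0,v_1],
  ∂[v_0,v_1,v_4] = [v_1,v_4] − [v_0,v_4] + [v_0,v_1].
The resulting 10×5 matrix has rank 5, and its Smith normal form has invariant factors (1,1,1,1,1).

Computing H_k = (kernel of ∂_k) / (image of ∂_{k+1}):

  H_0: rank C_0 − rank ∂_1 = 5 − 4 = 1, and the invariant factors of ∂_1 are all 1, so H_0 = Z.
  H_1: rank ker ∂_1 − rank ∂_2 = (10 − 4) − 5 = 1, and the invariant factors of ∂_2 are all 1, so H_1 = Z.
  H_2: rank ker ∂_2 − rank ∂_3 = (5 − 5) − 0 = 0, and there is no ∂_3, so H_2 = 0.

H_0 = Z,  H_1 = Z,  H_2 = 0.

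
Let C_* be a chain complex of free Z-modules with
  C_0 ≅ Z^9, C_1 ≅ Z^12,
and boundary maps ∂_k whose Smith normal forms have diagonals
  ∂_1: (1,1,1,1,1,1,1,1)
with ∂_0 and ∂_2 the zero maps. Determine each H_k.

H_0: b_0 = 9 − 0 − 8 = 1; torsion from ∂_1 factors > 1: none. So H_0 = Z.
H_1: b_1 = 12 − 8 − 0 = 4; torsion from ∂_2 factors > 1: none. So H_1 = Z^4.

H_0 = Z,  H_1 = Z^4.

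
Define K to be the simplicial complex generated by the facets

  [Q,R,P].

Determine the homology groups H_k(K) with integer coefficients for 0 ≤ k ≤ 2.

Order the vertices as P < Q < R. Listing each simplex with vertices in this order, K has dimension 2 with simplices:

  0-simplices (3): P, Q, R
  1-simplices (3): PQ, PR, QR
  2-simplices (1): PQR

Hence C_0 ≅ Z^3, C_1 ≅ Z^3, C_2 ≅ Z^1.

The boundary map ∂_1: C_1 → C_0 maps an edge to its endpoints' difference, ∂[p,q] = q − p.
The resulting 3×3 matrix has rank 2, and its Smith normal form has invariant factors (1,1).

∂_2: C_2 → C_1 acts by ∂[p,q,r] = [q,r] − [p,r] + [p,q]. For instance
  ∂PQR = QR − PR + PQ.
The resulting 3×1 matrix has rank 1, and its Smith normal form has invariant factors (1).

Reading off H_k = ker ∂_k / im ∂_{k+1}:

  H_0: rank C_0 − rank ∂_1 = 3 − 2 = 1, and the invariant factors of ∂_1 are all 1, so H_0 ≅ Z.
  H_1: rank ker ∂_1 − rank ∂_2 = (3 − 2) − 1 = 0, and the invariant factors of ∂_2 are all 1, so H_1 ≅ 0.
  H_2: rank ker ∂_2 − rank ∂_3 = (1 − 1) − 0 = 0, and there is no ∂_3, so H_2 ≅ 0.

H_0 = Z,  H_1 = 0,  H_2 = 0.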